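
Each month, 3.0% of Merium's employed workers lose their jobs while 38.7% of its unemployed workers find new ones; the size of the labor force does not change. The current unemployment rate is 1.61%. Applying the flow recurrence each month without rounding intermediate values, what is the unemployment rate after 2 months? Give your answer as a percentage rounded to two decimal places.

With a fixed labor force, u_{t+1} = u_t + s·(1−u_t) − f·u_t = u_t·(1−s−f) + s.
Here 1−s−f = 0.583 and s = 0.030.
u_1 = 0.016100 × 0.583 + 0.030 = 0.039386.
u_2 = 0.039386 × 0.583 + 0.030 = 0.052962.

Unemployment rate after two months ≈ 5.30%.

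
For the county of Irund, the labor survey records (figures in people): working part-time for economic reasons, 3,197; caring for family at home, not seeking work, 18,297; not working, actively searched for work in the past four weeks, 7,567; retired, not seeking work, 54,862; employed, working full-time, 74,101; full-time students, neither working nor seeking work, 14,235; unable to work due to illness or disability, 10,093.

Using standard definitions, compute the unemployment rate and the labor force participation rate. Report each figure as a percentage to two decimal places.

Employed = 3,197 + 74,101 = 77,298 (anyone who worked, including part-time for economic reasons, counts as employed).
Unemployed = 7,567.
Labor force = 77,298 + 7,567 = 84,865.
Not in labor force = 18,297 + 54,862 + 14,235 + 10,093 = 97,487 (those not working and not actively searching are outside the labor force).
Civilian working-age population = 84,865 + 97,487 = 182,352.
Unemployment rate = 7,567 / 84,865 = 8.92%.
Labor force participation rate = 84,865 / 182,352 = 46.54%.

Unemployment rate ≈ 8.92%; labor force participation rate ≈ 46.54%.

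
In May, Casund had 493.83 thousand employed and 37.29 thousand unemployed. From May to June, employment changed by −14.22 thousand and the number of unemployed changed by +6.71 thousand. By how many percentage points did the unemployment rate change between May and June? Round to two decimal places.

The unemployment rate changed by +1.38 percentage points.

May: labor force = 493.83 + 37.29 = 531.12; u = 37.29/531.12 = 7.02%.
June: labor force = 479.61 + 44.00 = 523.61; u = 44.00/523.61 = 8.40%.
Change = 8.40% − 7.02% = +1.38 pp.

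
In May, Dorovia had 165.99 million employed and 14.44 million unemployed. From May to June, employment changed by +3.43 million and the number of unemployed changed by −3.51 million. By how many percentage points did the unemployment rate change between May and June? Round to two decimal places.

May: labor force = 165.99 + 14.44 = 180.43; u = 14.44/180.43 = 8.00%.
June: labor force = 169.42 + 10.93 = 180.35; u = 10.93/180.35 = 6.06%.
Change = 6.06% − 8.00% = −1.94 pp.

The unemployment rate changed by −1.94 percentage points.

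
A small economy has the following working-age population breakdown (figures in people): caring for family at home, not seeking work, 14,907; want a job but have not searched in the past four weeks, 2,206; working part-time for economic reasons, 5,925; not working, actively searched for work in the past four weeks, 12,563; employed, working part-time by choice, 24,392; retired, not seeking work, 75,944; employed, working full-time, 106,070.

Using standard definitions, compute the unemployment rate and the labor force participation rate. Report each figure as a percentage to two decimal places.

Employed = 5,925 + 24,392 + 106,070 = 136,387 (anyone who worked, including part-time for economic reasons, counts as employed).
Unemployed = 12,563.
Labor force = 136,387 + 12,563 = 148,950.
Not in labor force = 14,907 + 2,206 + 75,944 = 93,057 (those not working and not actively searching are outside the labor force — including those who want a job but have given up searching).
Civilian working-age population = 148,950 + 93,057 = 242,007.
Unemployment rate = 12,563 / 148,950 = 8.43%.
Labor force participation rate = 148,950 / 242,007 = 61.55%.

Unemployment rate ≈ 8.43%; labor force participation rate ≈ 61.55%.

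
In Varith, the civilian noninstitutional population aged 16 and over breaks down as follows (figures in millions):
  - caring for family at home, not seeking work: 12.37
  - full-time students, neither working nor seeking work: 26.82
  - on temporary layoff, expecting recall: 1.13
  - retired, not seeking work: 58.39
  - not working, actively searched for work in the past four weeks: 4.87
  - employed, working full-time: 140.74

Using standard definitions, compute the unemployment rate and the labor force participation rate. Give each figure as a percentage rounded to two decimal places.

Unemployment rate ≈ 4.09%; labor force participation rate ≈ 60.06%.

Employed = 140.74 million.
Unemployed = 1.13 + 4.87 = 6.00 million (jobless and actively searching, or on temporary layoff).
Labor force = 140.74 + 6.00 = 146.74 million.
Not in labor force = 12.37 + 26.82 + 58.39 = 97.58 million (those not working and not actively searching are outside the labor force).
Civilian working-age population = 146.74 + 97.58 = 244.32 million.
Unemployment rate = 6.00 / 146.74 = 4.09%.
Labor force participation rate = 146.74 / 244.32 = 60.06%.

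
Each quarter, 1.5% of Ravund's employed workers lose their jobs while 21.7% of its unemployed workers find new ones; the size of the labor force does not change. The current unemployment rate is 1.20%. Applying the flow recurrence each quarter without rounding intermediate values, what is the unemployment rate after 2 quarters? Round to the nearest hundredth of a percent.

Unemployment rate after two quarters ≈ 3.36%.

With a fixed labor force, u_{t+1} = u_t + s·(1−u_t) − f·u_t = u_t·(1−s−f) + s.
Here 1−s−f = 0.768 and s = 0.015.
u_1 = 0.012000 × 0.768 + 0.015 = 0.024216.
u_2 = 0.024216 × 0.768 + 0.015 = 0.033598.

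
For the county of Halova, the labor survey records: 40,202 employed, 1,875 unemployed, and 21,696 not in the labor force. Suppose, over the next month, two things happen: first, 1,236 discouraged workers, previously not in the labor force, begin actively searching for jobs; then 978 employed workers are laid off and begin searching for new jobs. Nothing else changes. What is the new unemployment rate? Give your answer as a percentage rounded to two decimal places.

New unemployment rate ≈ 9.44%.

Initially, labor force = 40,202 + 1,875 = 42,077, so u = 1,875/42,077 = 4.46%.
After the first change, unemployed and labor force both rise by 1,236 → E = 40,202, U = 3,111, labor force = 43,313.
After the second change, employed falls and unemployed rises by 978; labor force unchanged → E = 39,224, U = 4,089, labor force = 43,313.
New unemployment rate = 4,089 / 43,313 = 9.44%.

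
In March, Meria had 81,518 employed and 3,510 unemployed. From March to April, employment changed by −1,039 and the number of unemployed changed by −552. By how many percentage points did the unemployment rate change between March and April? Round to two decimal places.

The unemployment rate changed by −0.58 percentage points.

March: labor force = 81,518 + 3,510 = 85,028; u = 3,510/85,028 = 4.13%.
April: labor force = 80,479 + 2,958 = 83,437; u = 2,958/83,437 = 3.55%.
Change = 3.55% − 4.13% = −0.58 pp.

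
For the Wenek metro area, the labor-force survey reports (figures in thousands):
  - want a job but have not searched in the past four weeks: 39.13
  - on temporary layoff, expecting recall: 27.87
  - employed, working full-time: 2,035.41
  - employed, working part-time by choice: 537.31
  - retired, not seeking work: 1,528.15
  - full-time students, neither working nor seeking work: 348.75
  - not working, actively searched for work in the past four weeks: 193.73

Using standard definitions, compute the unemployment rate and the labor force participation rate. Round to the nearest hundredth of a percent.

Employed = 2,035.41 + 537.31 = 2,572.72 thousand.
Unemployed = 27.87 + 193.73 = 221.60 thousand (jobless and actively searching, or on temporary layoff).
Labor force = 2,572.72 + 221.60 = 2,794.32 thousand.
Not in labor force = 39.13 + 1,528.15 + 348.75 = 1,916.03 thousand (those not working and not actively searching are outside the labor force — including those who want a job but have given up searching).
Civilian working-age population = 2,794.32 + 1,916.03 = 4,710.35 thousand.
Unemployment rate = 221.60 / 2,794.32 = 7.93%.
Labor force participation rate = 2,794.32 / 4,710.35 = 59.32%.

Unemployment rate ≈ 7.93%; labor force participation rate ≈ 59.32%.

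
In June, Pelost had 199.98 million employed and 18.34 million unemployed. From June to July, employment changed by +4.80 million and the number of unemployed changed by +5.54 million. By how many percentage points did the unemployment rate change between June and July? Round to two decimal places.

June: labor force = 199.98 + 18.34 = 218.32; u = 18.34/218.32 = 8.40%.
July: labor force = 204.78 + 23.88 = 228.66; u = 23.88/228.66 = 10.44%.
Change = 10.44% − 8.40% = +2.04 pp.

The unemployment rate changed by +2.04 percentage points.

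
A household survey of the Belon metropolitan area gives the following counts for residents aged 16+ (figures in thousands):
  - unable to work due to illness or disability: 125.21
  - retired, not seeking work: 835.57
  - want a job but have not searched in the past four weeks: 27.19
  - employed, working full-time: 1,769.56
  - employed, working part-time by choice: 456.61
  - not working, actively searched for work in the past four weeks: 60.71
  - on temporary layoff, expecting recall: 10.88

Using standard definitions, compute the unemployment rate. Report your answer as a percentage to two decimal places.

Unemployment rate ≈ 3.12%.

Employed = 1,769.56 + 456.61 = 2,226.17 thousand.
Unemployed = 60.71 + 10.88 = 71.59 thousand (jobless and actively searching, or on temporary layoff).
Labor force = 2,226.17 + 71.59 = 2,297.76 thousand.
Unemployment rate = 71.59 / 2,297.76 = 3.12%.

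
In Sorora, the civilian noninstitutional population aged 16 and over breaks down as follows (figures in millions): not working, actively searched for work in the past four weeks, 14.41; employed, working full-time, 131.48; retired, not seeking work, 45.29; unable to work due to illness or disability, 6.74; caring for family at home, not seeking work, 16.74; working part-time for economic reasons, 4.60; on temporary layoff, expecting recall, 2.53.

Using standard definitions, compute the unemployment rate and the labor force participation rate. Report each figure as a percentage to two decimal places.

Employed = 131.48 + 4.60 = 136.08 million (anyone who worked, including part-time for economic reasons, counts as employed).
Unemployed = 14.41 + 2.53 = 16.94 million (jobless and actively searching, or on temporary layoff).
Labor force = 136.08 + 16.94 = 153.02 million.
Not in labor force = 45.29 + 6.74 + 16.74 = 68.77 million (those not working and not actively searching are outside the labor force).
Civilian working-age population = 153.02 + 68.77 = 221.79 million.
Unemployment rate = 16.94 / 153.02 = 11.07%.
Labor force participation rate = 153.02 / 221.79 = 68.99%.

Unemployment rate ≈ 11.07%; labor force participation rate ≈ 68.99%.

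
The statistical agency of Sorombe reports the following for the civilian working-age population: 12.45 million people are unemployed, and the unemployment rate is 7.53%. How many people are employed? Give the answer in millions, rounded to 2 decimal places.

About 152.89 million are employed.

Labor force = U / u = 12.45 / 0.0753 ≈ 165.34 million.
Employed = labor force − unemployed = 165.34 − 12.45 = 152.89 million.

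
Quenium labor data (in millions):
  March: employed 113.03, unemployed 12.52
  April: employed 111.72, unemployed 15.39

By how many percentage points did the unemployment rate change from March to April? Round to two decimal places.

The unemployment rate changed by +2.14 percentage points.

March: labor force = 113.03 + 12.52 = 125.55; u = 12.52/125.55 = 9.97%.
April: labor force = 111.72 + 15.39 = 127.11; u = 15.39/127.11 = 12.11%.
Change = 12.11% − 9.97% = +2.14 pp.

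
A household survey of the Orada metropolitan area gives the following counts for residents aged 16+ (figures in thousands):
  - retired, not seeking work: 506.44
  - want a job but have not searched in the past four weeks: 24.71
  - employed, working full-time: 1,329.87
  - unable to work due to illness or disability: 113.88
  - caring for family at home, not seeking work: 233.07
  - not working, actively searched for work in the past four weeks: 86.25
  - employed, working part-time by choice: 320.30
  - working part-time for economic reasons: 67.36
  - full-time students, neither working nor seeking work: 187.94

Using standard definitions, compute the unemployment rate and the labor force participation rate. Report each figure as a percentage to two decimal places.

Employed = 1,329.87 + 320.30 + 67.36 = 1,717.53 thousand (anyone who worked, including part-time for economic reasons, counts as employed).
Unemployed = 86.25 thousand.
Labor force = 1,717.53 + 86.25 = 1,803.78 thousand.
Not in labor force = 506.44 + 24.71 + 113.88 + 233.07 + 187.94 = 1,066.04 thousand (those not working and not actively searching are outside the labor force — including those who want a job but have given up searching).
Civilian working-age population = 1,803.78 + 1,066.04 = 2,869.82 thousand.
Unemployment rate = 86.25 / 1,803.78 = 4.78%.
Labor force participation rate = 1,803.78 / 2,869.82 = 62.85%.

Unemployment rate ≈ 4.78%; labor force participation rate ≈ 62.85%.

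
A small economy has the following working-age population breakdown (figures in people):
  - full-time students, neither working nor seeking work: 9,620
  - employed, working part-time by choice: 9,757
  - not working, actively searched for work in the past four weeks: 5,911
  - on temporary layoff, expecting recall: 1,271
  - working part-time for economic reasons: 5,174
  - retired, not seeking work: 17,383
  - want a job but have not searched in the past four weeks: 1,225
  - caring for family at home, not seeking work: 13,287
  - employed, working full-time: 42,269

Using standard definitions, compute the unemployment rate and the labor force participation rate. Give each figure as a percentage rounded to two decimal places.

Employed = 9,757 + 5,174 + 42,269 = 57,200 (anyone who worked, including part-time for economic reasons, counts as employed).
Unemployed = 5,911 + 1,271 = 7,182 (jobless and actively searching, or on temporary layoff).
Labor force = 57,200 + 7,182 = 64,382.
Not in labor force = 9,620 + 17,383 + 1,225 + 13,287 = 41,515 (those not working and not actively searching are outside the labor force — including those who want a job but have given up searching).
Civilian working-age population = 64,382 + 41,515 = 105,897.
Unemployment rate = 7,182 / 64,382 = 11.16%.
Labor force participation rate = 64,382 / 105,897 = 60.80%.

Unemployment rate ≈ 11.16%; labor force participation rate ≈ 60.80%.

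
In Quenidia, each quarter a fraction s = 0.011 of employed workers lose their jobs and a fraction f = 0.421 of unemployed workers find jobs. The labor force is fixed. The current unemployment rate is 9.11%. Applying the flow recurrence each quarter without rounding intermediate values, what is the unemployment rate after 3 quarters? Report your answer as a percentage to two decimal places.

With a fixed labor force, u_{t+1} = u_t + s·(1−u_t) − f·u_t = u_t·(1−s−f) + s.
Here 1−s−f = 0.568 and s = 0.011.
u_1 = 0.091100 × 0.568 + 0.011 = 0.062745.
u_2 = 0.062745 × 0.568 + 0.011 = 0.046639.
u_3 = 0.046639 × 0.568 + 0.011 = 0.037491.

Unemployment rate after three quarters ≈ 3.75%.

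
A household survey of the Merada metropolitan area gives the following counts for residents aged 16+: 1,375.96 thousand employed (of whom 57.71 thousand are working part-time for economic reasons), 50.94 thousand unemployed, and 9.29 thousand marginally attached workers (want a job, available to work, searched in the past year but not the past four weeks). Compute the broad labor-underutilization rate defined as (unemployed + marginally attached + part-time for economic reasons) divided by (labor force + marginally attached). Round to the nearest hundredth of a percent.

Broad underutilization rate ≈ 8.21%.

Labor force = 1,375.96 + 50.94 = 1,426.90 thousand.
Numerator = 50.94 + 9.29 + 57.71 = 117.94 thousand.
Denominator = 1,426.90 + 9.29 = 1,436.19 thousand.
Broad rate = 117.94 / 1,436.19 = 8.21%.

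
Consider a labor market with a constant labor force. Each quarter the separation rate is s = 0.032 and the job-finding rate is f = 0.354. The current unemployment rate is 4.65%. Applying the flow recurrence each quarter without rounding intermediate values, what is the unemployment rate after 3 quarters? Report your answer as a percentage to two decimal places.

Unemployment rate after three quarters ≈ 7.45%.

With a fixed labor force, u_{t+1} = u_t + s·(1−u_t) − f·u_t = u_t·(1−s−f) + s.
Here 1−s−f = 0.614 and s = 0.032.
u_1 = 0.046500 × 0.614 + 0.032 = 0.060551.
u_2 = 0.060551 × 0.614 + 0.032 = 0.069178.
u_3 = 0.069178 × 0.614 + 0.032 = 0.074475.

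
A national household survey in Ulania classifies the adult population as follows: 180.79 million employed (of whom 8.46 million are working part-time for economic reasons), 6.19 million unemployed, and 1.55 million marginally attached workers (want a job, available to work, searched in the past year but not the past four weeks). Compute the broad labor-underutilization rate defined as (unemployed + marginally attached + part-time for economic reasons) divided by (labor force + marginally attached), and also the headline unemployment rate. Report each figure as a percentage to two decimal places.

Broad underutilization rate ≈ 8.59%; headline unemployment rate ≈ 3.31%.

Labor force = 180.79 + 6.19 = 186.98 million.
Numerator = 6.19 + 1.55 + 8.46 = 16.20 million.
Denominator = 186.98 + 1.55 = 188.53 million.
Broad rate = 16.20 / 188.53 = 8.59%.
Headline unemployment rate = 6.19 / 186.98 = 3.31%.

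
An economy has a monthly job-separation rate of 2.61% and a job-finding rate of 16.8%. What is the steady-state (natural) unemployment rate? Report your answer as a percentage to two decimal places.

At steady state the flows balance: s·E = f·U, so U/(E+U) = s/(s+f).
u* = 2.61 / (2.61 + 16.8) = 2.61 / 19.41 = 13.45%.

Steady-state unemployment rate ≈ 13.45%.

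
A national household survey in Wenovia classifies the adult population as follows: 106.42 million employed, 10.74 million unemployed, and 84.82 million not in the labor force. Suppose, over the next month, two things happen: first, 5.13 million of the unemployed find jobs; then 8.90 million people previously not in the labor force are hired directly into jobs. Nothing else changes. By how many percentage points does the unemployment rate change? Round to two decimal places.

The unemployment rate changes by −4.72 percentage points.

Initially, labor force = 106.42 + 10.74 = 117.16 million, so u = 10.74/117.16 = 9.17%.
After the first change, unemployed falls and employed rises by 5.13; labor force unchanged → E = 111.55, U = 5.61, labor force = 117.16 million.
After the second change, employed and labor force both rise by 8.90; unemployed unchanged → E = 120.45, U = 5.61, labor force = 126.06 million.
New unemployment rate = 5.61 / 126.06 = 4.45%.
Change = 4.45% − 9.17% = −4.72 percentage points.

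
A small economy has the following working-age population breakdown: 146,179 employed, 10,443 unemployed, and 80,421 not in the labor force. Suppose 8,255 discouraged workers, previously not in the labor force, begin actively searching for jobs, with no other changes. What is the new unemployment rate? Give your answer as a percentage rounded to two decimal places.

New unemployment rate ≈ 11.34%.

Initially, labor force = 146,179 + 10,443 = 156,622, so u = 10,443/156,622 = 6.67%.
After the change, unemployed and labor force both rise by 8,255 → E = 146,179, U = 18,698, labor force = 164,877.
New unemployment rate = 18,698 / 164,877 = 11.34%.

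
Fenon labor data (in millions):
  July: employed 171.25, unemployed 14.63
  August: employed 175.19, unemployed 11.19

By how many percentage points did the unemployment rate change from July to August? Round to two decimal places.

July: labor force = 171.25 + 14.63 = 185.88; u = 14.63/185.88 = 7.87%.
August: labor force = 175.19 + 11.19 = 186.38; u = 11.19/186.38 = 6.00%.
Change = 6.00% − 7.87% = −1.87 pp.

The unemployment rate changed by −1.87 percentage points.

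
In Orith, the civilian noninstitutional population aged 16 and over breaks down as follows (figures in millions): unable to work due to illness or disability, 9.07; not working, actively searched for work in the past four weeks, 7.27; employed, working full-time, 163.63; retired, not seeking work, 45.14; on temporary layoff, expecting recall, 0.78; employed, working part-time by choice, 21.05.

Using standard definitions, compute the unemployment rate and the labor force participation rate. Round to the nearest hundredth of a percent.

Unemployment rate ≈ 4.18%; labor force participation rate ≈ 78.05%.

Employed = 163.63 + 21.05 = 184.68 million.
Unemployed = 7.27 + 0.78 = 8.05 million (jobless and actively searching, or on temporary layoff).
Labor force = 184.68 + 8.05 = 192.73 million.
Not in labor force = 9.07 + 45.14 = 54.21 million (those not working and not actively searching are outside the labor force).
Civilian working-age population = 192.73 + 54.21 = 246.94 million.
Unemployment rate = 8.05 / 192.73 = 4.18%.
Labor force participation rate = 192.73 / 246.94 = 78.05%.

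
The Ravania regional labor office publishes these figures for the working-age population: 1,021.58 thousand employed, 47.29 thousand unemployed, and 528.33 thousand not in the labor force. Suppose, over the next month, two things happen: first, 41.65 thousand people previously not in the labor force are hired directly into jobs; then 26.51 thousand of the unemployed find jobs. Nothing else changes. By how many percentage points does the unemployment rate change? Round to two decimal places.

The unemployment rate changes by −2.55 percentage points.

Initially, labor force = 1,021.58 + 47.29 = 1,068.87 thousand, so u = 47.29/1,068.87 = 4.42%.
After the first change, employed and labor force both rise by 41.65; unemployed unchanged → E = 1,063.23, U = 47.29, labor force = 1,110.52 thousand.
After the second change, unemployed falls and employed rises by 26.51; labor force unchanged → E = 1,089.74, U = 20.78, labor force = 1,110.52 thousand.
New unemployment rate = 20.78 / 1,110.52 = 1.87%.
Change = 1.87% − 4.42% = −2.55 percentage points.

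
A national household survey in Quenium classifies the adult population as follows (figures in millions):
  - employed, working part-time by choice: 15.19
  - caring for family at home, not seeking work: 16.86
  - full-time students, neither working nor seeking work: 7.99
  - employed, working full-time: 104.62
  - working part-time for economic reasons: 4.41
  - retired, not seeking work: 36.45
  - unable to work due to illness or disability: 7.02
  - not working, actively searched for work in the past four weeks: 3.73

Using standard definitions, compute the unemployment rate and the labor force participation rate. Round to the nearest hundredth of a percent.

Employed = 15.19 + 104.62 + 4.41 = 124.22 million (anyone who worked, including part-time for economic reasons, counts as employed).
Unemployed = 3.73 million.
Labor force = 124.22 + 3.73 = 127.95 million.
Not in labor force = 16.86 + 7.99 + 36.45 + 7.02 = 68.32 million (those not working and not actively searching are outside the labor force).
Civilian working-age population = 127.95 + 68.32 = 196.27 million.
Unemployment rate = 3.73 / 127.95 = 2.92%.
Labor force participation rate = 127.95 / 196.27 = 65.19%.

Unemployment rate ≈ 2.92%; labor force participation rate ≈ 65.19%.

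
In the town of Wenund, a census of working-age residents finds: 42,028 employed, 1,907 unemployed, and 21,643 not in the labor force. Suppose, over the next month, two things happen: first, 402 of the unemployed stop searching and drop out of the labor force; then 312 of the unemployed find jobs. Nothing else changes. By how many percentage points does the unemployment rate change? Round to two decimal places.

Initially, labor force = 42,028 + 1,907 = 43,935, so u = 1,907/43,935 = 4.34%.
After the first change, unemployed and labor force both fall by 402 → E = 42,028, U = 1,505, labor force = 43,533.
After the second change, unemployed falls and employed rises by 312; labor force unchanged → E = 42,340, U = 1,193, labor force = 43,533.
New unemployment rate = 1,193 / 43,533 = 2.74%.
Change = 2.74% − 4.34% = −1.60 percentage points.

The unemployment rate changes by −1.60 percentage points.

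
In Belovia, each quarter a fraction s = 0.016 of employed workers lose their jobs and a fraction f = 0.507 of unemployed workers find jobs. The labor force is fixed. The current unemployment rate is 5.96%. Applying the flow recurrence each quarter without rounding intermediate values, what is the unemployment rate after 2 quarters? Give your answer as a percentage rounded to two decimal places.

Unemployment rate after two quarters ≈ 3.72%.

With a fixed labor force, u_{t+1} = u_t + s·(1−u_t) − f·u_t = u_t·(1−s−f) + s.
Here 1−s−f = 0.477 and s = 0.016.
u_1 = 0.059600 × 0.477 + 0.016 = 0.044429.
u_2 = 0.044429 × 0.477 + 0.016 = 0.037193.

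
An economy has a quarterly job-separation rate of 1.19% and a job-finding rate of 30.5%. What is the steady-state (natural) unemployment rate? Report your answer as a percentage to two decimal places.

Steady-state unemployment rate ≈ 3.76%.

At steady state the flows balance: s·E = f·U, so U/(E+U) = s/(s+f).
u* = 1.19 / (1.19 + 30.5) = 1.19 / 31.69 = 3.76%.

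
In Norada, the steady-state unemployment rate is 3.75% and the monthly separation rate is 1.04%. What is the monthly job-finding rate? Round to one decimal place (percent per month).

From u* = s/(s+f): f = s·(1−u)/u.
f = 1.04 × (1 − 0.0375) / 0.0375 = 1.0010 / 0.0375 ≈ 26.7% per month.

Job-finding rate ≈ 26.7% per month.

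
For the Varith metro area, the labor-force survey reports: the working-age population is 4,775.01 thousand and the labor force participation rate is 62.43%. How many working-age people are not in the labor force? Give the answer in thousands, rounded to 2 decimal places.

Share not in the labor force = 1 − 0.6243 = 0.3757.
Not in labor force = 0.3757 × 4,775.01 ≈ 1,793.97 thousand.

About 1,793.97 thousand are not in the labor force.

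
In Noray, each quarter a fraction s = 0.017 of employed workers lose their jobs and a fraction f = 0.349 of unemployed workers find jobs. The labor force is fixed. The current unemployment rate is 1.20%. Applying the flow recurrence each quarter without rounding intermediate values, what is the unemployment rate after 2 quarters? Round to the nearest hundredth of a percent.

Unemployment rate after two quarters ≈ 3.26%.

With a fixed labor force, u_{t+1} = u_t + s·(1−u_t) − f·u_t = u_t·(1−s−f) + s.
Here 1−s−f = 0.634 and s = 0.017.
u_1 = 0.012000 × 0.634 + 0.017 = 0.024608.
u_2 = 0.024608 × 0.634 + 0.017 = 0.032601.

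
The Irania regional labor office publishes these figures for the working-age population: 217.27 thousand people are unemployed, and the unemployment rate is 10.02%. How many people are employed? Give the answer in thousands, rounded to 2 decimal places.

About 1,951.09 thousand are employed.

Labor force = U / u = 217.27 / 0.1002 ≈ 2,168.36 thousand.
Employed = labor force − unemployed = 2,168.36 − 217.27 = 1,951.09 thousand.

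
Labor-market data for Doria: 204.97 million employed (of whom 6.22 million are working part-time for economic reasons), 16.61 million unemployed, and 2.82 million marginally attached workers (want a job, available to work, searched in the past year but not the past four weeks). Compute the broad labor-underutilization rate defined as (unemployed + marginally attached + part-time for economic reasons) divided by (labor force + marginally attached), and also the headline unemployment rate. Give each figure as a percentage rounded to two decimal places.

Broad underutilization rate ≈ 11.43%; headline unemployment rate ≈ 7.50%.

Labor force = 204.97 + 16.61 = 221.58 million.
Numerator = 16.61 + 2.82 + 6.22 = 25.65 million.
Denominator = 221.58 + 2.82 = 224.40 million.
Broad rate = 25.65 / 224.40 = 11.43%.
Headline unemployment rate = 16.61 / 221.58 = 7.50%.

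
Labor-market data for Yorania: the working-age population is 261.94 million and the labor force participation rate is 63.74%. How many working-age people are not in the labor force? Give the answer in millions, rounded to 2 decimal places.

About 94.98 million are not in the labor force.

Share not in the labor force = 1 − 0.6374 = 0.3626.
Not in labor force = 0.3626 × 261.94 ≈ 94.98 million.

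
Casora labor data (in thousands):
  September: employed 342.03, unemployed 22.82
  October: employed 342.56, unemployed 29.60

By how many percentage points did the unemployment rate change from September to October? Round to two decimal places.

September: labor force = 342.03 + 22.82 = 364.85; u = 22.82/364.85 = 6.25%.
October: labor force = 342.56 + 29.60 = 372.16; u = 29.60/372.16 = 7.95%.
Change = 7.95% − 6.25% = +1.70 pp.

The unemployment rate changed by +1.70 percentage points.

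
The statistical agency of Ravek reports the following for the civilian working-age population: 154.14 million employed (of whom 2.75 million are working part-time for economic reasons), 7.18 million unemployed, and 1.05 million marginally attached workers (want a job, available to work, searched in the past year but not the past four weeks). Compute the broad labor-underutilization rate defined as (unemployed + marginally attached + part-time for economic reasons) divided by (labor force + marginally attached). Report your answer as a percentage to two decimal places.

Broad underutilization rate ≈ 6.76%.

Labor force = 154.14 + 7.18 = 161.32 million.
Numerator = 7.18 + 1.05 + 2.75 = 10.98 million.
Denominator = 161.32 + 1.05 = 162.37 million.
Broad rate = 10.98 / 162.37 = 6.76%.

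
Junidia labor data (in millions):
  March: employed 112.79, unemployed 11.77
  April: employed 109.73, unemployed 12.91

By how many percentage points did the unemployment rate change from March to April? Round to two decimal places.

The unemployment rate changed by +1.08 percentage points.

March: labor force = 112.79 + 11.77 = 124.56; u = 11.77/124.56 = 9.45%.
April: labor force = 109.73 + 12.91 = 122.64; u = 12.91/122.64 = 10.53%.
Change = 10.53% − 9.45% = +1.08 pp.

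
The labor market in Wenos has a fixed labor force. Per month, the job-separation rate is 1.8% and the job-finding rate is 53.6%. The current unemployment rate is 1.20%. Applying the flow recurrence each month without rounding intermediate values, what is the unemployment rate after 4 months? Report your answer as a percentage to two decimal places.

With a fixed labor force, u_{t+1} = u_t + s·(1−u_t) − f·u_t = u_t·(1−s−f) + s.
Here 1−s−f = 0.446 and s = 0.018.
u_1 = 0.012000 × 0.446 + 0.018 = 0.023352.
u_2 = 0.023352 × 0.446 + 0.018 = 0.028415.
u_3 = 0.028415 × 0.446 + 0.018 = 0.030673.
u_4 = 0.030673 × 0.446 + 0.018 = 0.031680.

Unemployment rate after four months ≈ 3.17%.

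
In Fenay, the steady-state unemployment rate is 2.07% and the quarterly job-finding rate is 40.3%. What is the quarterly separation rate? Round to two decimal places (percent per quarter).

From u* = s/(s+f): s = u·f/(1−u).
s = 0.0207 × 40.3 / (1 − 0.0207) = 0.8342 / 0.9793 ≈ 0.85% per quarter.

Separation rate ≈ 0.85% per quarter.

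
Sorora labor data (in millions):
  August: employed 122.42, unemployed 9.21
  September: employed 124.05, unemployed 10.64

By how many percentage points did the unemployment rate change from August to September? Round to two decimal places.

August: labor force = 122.42 + 9.21 = 131.63; u = 9.21/131.63 = 7.00%.
September: labor force = 124.05 + 10.64 = 134.69; u = 10.64/134.69 = 7.90%.
Change = 7.90% − 7.00% = +0.90 pp.

The unemployment rate changed by +0.90 percentage points.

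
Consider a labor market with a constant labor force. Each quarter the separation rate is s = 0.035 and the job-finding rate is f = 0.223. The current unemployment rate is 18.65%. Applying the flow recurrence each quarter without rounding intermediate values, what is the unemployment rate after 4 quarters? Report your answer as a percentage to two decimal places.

Unemployment rate after four quarters ≈ 15.11%.

With a fixed labor force, u_{t+1} = u_t + s·(1−u_t) − f·u_t = u_t·(1−s−f) + s.
Here 1−s−f = 0.742 and s = 0.035.
u_1 = 0.186500 × 0.742 + 0.035 = 0.173383.
u_2 = 0.173383 × 0.742 + 0.035 = 0.163650.
u_3 = 0.163650 × 0.742 + 0.035 = 0.156428.
u_4 = 0.156428 × 0.742 + 0.035 = 0.151070.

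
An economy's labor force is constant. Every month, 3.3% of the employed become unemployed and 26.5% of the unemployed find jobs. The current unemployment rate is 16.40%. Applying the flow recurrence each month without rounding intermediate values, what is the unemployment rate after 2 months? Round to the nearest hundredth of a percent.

With a fixed labor force, u_{t+1} = u_t + s·(1−u_t) − f·u_t = u_t·(1−s−f) + s.
Here 1−s−f = 0.702 and s = 0.033.
u_1 = 0.164000 × 0.702 + 0.033 = 0.148128.
u_2 = 0.148128 × 0.702 + 0.033 = 0.136986.

Unemployment rate after two months ≈ 13.70%.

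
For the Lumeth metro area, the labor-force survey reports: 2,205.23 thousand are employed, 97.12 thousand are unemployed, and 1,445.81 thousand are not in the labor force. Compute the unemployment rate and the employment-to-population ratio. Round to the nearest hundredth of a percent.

Unemployment rate ≈ 4.22%; employment-population ratio ≈ 58.84%.

Labor force = employed + unemployed = 2,205.23 + 97.12 = 2,302.35 thousand.
Working-age population = 2,302.35 + 1,445.81 = 3,748.16 thousand.
Unemployment rate = 97.12 / 2,302.35 = 4.22%.
Employment-population ratio = 2,205.23 / 3,748.16 = 58.84%.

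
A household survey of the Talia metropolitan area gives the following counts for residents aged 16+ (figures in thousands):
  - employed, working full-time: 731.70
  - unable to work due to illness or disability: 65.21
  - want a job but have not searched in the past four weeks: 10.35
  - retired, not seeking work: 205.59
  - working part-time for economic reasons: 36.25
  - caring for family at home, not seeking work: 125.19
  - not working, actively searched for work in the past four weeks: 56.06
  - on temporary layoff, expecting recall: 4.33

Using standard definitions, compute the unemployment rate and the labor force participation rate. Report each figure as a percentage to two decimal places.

Employed = 731.70 + 36.25 = 767.95 thousand (anyone who worked, including part-time for economic reasons, counts as employed).
Unemployed = 56.06 + 4.33 = 60.39 thousand (jobless and actively searching, or on temporary layoff).
Labor force = 767.95 + 60.39 = 828.34 thousand.
Not in labor force = 65.21 + 10.35 + 205.59 + 125.19 = 406.34 thousand (those not working and not actively searching are outside the labor force — including those who want a job but have given up searching).
Civilian working-age population = 828.34 + 406.34 = 1,234.68 thousand.
Unemployment rate = 60.39 / 828.34 = 7.29%.
Labor force participation rate = 828.34 / 1,234.68 = 67.09%.

Unemployment rate ≈ 7.29%; labor force participation rate ≈ 67.09%.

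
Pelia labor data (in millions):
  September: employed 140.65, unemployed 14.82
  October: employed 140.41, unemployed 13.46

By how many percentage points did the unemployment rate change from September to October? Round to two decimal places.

September: labor force = 140.65 + 14.82 = 155.47; u = 14.82/155.47 = 9.53%.
October: labor force = 140.41 + 13.46 = 153.87; u = 13.46/153.87 = 8.75%.
Change = 8.75% − 9.53% = −0.78 pp.

The unemployment rate changed by −0.78 percentage points.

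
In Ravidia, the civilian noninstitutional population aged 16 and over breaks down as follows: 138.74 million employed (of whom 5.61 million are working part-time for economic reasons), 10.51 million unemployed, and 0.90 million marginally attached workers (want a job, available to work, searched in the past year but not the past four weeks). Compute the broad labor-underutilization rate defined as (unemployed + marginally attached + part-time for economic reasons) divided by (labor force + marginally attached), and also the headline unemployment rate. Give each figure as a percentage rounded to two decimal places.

Labor force = 138.74 + 10.51 = 149.25 million.
Numerator = 10.51 + 0.90 + 5.61 = 17.02 million.
Denominator = 149.25 + 0.90 = 150.15 million.
Broad rate = 17.02 / 150.15 = 11.34%.
Headline unemployment rate = 10.51 / 149.25 = 7.04%.

Broad underutilization rate ≈ 11.34%; headline unemployment rate ≈ 7.04%.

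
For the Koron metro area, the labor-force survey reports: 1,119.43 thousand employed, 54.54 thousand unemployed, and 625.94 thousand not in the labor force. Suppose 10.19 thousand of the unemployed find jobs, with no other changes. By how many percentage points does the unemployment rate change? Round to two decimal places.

Initially, labor force = 1,119.43 + 54.54 = 1,173.97 thousand, so u = 54.54/1,173.97 = 4.65%.
After the change, unemployed falls and employed rises by 10.19; labor force unchanged → E = 1,129.62, U = 44.35, labor force = 1,173.97 thousand.
New unemployment rate = 44.35 / 1,173.97 = 3.78%.
Change = 3.78% − 4.65% = −0.87 percentage points.

The unemployment rate changes by −0.87 percentage points.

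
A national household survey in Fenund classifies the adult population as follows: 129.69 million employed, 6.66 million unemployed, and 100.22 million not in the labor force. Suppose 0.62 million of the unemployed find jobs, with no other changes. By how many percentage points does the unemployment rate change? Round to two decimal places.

The unemployment rate changes by −0.45 percentage points.

Initially, labor force = 129.69 + 6.66 = 136.35 million, so u = 6.66/136.35 = 4.88%.
After the change, unemployed falls and employed rises by 0.62; labor force unchanged → E = 130.31, U = 6.04, labor force = 136.35 million.
New unemployment rate = 6.04 / 136.35 = 4.43%.
Change = 4.43% − 4.88% = −0.45 percentage points.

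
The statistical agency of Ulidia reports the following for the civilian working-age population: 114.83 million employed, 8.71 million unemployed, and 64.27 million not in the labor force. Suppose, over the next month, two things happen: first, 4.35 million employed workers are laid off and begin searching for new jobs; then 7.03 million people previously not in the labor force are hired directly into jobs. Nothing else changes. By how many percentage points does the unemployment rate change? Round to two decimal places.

Initially, labor force = 114.83 + 8.71 = 123.54 million, so u = 8.71/123.54 = 7.05%.
After the first change, employed falls and unemployed rises by 4.35; labor force unchanged → E = 110.48, U = 13.06, labor force = 123.54 million.
After the second change, employed and labor force both rise by 7.03; unemployed unchanged → E = 117.51, U = 13.06, labor force = 130.57 million.
New unemployment rate = 13.06 / 130.57 = 10.00%.
Change = 10.00% − 7.05% = +2.95 percentage points.

The unemployment rate changes by +2.95 percentage points.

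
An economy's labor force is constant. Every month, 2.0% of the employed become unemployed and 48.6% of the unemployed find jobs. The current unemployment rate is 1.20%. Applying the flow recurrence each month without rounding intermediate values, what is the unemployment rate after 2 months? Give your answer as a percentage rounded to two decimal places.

Unemployment rate after two months ≈ 3.28%.

With a fixed labor force, u_{t+1} = u_t + s·(1−u_t) − f·u_t = u_t·(1−s−f) + s.
Here 1−s−f = 0.494 and s = 0.020.
u_1 = 0.012000 × 0.494 + 0.020 = 0.025928.
u_2 = 0.025928 × 0.494 + 0.020 = 0.032808.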